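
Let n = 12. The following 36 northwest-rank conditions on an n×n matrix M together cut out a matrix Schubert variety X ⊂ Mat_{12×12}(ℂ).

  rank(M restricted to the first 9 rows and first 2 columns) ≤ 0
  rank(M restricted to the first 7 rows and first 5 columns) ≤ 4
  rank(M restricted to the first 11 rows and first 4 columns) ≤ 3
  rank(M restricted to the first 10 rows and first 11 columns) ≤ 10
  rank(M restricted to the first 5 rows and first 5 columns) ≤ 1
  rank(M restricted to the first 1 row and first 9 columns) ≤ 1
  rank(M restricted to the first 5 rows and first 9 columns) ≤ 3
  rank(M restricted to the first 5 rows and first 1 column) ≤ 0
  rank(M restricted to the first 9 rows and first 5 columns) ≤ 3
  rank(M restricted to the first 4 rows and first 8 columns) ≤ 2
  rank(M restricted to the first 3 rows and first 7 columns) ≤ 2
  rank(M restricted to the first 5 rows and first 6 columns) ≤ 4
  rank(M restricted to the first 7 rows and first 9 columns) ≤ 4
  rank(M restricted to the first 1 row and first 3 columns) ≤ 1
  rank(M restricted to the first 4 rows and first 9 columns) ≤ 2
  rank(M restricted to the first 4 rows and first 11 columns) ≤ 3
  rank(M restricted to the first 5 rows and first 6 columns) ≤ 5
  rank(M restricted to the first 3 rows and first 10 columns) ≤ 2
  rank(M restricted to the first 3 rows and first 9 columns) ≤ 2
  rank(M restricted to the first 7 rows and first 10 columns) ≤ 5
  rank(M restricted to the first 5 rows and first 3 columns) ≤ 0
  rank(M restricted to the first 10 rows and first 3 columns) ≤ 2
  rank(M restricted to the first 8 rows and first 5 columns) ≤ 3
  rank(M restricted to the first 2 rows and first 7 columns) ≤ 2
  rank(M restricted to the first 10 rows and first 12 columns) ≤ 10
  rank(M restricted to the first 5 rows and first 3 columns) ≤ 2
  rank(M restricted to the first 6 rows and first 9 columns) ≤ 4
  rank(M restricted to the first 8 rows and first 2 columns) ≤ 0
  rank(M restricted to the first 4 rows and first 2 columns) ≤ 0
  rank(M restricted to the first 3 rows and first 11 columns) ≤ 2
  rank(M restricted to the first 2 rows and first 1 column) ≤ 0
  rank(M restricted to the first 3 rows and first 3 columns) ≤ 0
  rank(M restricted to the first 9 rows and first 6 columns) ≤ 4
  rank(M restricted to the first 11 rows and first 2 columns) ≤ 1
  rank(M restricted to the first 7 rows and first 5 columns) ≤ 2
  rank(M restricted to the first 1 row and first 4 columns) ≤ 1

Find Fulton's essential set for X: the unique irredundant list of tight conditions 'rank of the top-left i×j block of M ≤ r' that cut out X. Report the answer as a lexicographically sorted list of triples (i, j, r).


Propagating the 36 rank bounds to every northwest block:

  i=1: 0 | 0 | 0 | 1 | 1 | 1 | 1 | 1 | 1 | 1 | 1 | 1
  i=2: 0 | 0 | 0 | 1 | 1 | 2 | 2 | 2 | 2 | 2 | 2 | 2
  i=3: 0 | 0 | 0 | 1 | 1 | 2 | 2 | 2 | 2 | 2 | 2 | 3
  i=4: 0 | 0 | 0 | 1 | 1 | 2 | 2 | 2 | 2 | 3 | 3 | 4
  i=5: 0 | 0 | 0 | 1 | 1 | 2 | 3 | 3 | 3 | 4 | 4 | 5
  i=6: 0 | 0 | 1 | 2 | 2 | 3 | 4 | 4 | 4 | 5 | 5 | 6
  i=7: 0 | 0 | 1 | 2 | 2 | 3 | 4 | 4 | 4 | 5 | 6 | 7
  i=8: 0 | 0 | 1 | 2 | 3 | 4 | 5 | 5 | 5 | 6 | 7 | 8
  i=9: 0 | 0 | 1 | 2 | 3 | 4 | 5 | 6 | 6 | 7 | 8 | 9
  i=10: 1 | 1 | 2 | 3 | 4 | 5 | 6 | 7 | 7 | 8 | 9 | 10
  i=11: 1 | 1 | 2 | 3 | 4 | 5 | 6 | 7 | 8 | 9 | 10 | 11
  i=12: 1 | 2 | 3 | 4 | 5 | 6 | 7 | 8 | 9 | 10 | 11 | 12

the unique w with this rank table is (4, 6, 12, 10, 7, 3, 11, 5, 8, 1, 9, 2).

|D(w)|=39, |Ess(w)|=8:

[(3, 11, 2), (4, 9, 2), (5, 3, 0), (5, 5, 1), (7, 5, 2), (7, 9, 4), (9, 2, 0), (11, 2, 1)]


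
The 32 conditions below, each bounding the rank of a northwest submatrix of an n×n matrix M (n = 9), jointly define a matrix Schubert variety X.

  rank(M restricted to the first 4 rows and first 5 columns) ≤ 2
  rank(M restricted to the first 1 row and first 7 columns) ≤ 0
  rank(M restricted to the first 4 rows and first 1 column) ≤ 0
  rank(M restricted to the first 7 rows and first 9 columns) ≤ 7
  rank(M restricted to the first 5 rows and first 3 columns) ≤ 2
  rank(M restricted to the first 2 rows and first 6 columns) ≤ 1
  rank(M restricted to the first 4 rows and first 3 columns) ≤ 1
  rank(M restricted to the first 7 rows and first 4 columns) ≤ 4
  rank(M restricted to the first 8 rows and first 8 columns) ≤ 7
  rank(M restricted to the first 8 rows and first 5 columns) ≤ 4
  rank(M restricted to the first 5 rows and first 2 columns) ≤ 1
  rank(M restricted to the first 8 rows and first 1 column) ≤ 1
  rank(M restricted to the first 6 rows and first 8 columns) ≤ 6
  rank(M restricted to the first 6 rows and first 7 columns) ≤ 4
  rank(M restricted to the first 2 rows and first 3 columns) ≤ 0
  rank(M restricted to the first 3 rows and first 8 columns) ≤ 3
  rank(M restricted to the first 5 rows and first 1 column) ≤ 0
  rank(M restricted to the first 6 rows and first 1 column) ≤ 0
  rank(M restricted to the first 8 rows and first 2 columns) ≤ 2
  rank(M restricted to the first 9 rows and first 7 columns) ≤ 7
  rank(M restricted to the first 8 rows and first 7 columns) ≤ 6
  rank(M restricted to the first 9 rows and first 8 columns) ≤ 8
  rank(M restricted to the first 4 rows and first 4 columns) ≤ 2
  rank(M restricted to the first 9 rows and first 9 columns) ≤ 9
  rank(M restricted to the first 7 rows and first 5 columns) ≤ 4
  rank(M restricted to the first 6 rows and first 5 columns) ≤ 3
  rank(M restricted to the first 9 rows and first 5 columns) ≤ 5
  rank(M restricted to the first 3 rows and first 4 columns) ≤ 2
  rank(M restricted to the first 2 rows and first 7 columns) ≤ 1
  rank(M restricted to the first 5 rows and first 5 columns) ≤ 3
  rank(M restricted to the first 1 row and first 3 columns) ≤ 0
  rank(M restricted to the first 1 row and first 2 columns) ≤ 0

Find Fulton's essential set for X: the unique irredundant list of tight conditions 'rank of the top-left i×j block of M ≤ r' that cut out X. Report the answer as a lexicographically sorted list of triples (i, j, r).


Reconstructing r_w from the 32 given conditions:

  R[1]: 0  0  0  0  0  0  0  1  1
  R[2]: 0  0  0  1  1  1  1  2  2
  R[3]: 0  1  1  2  2  2  2  3  3
  R[4]: 0  1  1  2  2  3  3  4  4
  R[5]: 0  1  2  3  3  4  4  5  5
  R[6]: 0  1  2  3  3  4  4  5  6
  R[7]: 1  2  3  4  4  5  5  6  7
  R[8]: 1  2  3  4  4  5  6  7  8
  R[9]: 1  2  3  4  5  6  7  8  9

hence w(1..9) = (8, 4, 2, 6, 3, 9, 1, 7, 5).

Rothe diagram D(w) (19 cells), 8 SE-corners (essential conditions):

[(1, 7, 0), (2, 3, 0), (4, 3, 1), (4, 5, 2), (6, 1, 0), (6, 5, 3), (6, 7, 4), (8, 5, 4)]


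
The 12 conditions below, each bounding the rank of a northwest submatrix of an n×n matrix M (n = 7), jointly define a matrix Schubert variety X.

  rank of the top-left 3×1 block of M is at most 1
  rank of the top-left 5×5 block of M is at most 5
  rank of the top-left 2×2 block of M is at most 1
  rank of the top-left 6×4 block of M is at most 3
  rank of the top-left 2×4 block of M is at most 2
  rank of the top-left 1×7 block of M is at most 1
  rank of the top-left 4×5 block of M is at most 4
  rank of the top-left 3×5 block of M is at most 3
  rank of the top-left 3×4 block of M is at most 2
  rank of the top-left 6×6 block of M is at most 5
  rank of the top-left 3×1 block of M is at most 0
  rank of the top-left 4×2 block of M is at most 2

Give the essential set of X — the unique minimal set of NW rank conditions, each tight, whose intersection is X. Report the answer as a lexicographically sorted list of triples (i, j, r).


Propagating the 12 rank bounds to every northwest block:

  i=1: 0, 1, 1, 1, 1, 1, 1
  i=2: 0, 1, 2, 2, 2, 2, 2
  i=3: 0, 1, 2, 2, 3, 3, 3
  i=4: 1, 2, 3, 3, 4, 4, 4
  i=5: 1, 2, 3, 3, 4, 5, 5
  i=6: 1, 2, 3, 3, 4, 5, 6
  i=7: 1, 2, 3, 4, 5, 6, 7

reading off 1-entries of Δ²R: w = (2, 3, 5, 1, 6, 7, 4).

Fulton essential set (3 of the 6 Rothe cells):

[(3, 1, 0), (3, 4, 2), (6, 4, 3)]


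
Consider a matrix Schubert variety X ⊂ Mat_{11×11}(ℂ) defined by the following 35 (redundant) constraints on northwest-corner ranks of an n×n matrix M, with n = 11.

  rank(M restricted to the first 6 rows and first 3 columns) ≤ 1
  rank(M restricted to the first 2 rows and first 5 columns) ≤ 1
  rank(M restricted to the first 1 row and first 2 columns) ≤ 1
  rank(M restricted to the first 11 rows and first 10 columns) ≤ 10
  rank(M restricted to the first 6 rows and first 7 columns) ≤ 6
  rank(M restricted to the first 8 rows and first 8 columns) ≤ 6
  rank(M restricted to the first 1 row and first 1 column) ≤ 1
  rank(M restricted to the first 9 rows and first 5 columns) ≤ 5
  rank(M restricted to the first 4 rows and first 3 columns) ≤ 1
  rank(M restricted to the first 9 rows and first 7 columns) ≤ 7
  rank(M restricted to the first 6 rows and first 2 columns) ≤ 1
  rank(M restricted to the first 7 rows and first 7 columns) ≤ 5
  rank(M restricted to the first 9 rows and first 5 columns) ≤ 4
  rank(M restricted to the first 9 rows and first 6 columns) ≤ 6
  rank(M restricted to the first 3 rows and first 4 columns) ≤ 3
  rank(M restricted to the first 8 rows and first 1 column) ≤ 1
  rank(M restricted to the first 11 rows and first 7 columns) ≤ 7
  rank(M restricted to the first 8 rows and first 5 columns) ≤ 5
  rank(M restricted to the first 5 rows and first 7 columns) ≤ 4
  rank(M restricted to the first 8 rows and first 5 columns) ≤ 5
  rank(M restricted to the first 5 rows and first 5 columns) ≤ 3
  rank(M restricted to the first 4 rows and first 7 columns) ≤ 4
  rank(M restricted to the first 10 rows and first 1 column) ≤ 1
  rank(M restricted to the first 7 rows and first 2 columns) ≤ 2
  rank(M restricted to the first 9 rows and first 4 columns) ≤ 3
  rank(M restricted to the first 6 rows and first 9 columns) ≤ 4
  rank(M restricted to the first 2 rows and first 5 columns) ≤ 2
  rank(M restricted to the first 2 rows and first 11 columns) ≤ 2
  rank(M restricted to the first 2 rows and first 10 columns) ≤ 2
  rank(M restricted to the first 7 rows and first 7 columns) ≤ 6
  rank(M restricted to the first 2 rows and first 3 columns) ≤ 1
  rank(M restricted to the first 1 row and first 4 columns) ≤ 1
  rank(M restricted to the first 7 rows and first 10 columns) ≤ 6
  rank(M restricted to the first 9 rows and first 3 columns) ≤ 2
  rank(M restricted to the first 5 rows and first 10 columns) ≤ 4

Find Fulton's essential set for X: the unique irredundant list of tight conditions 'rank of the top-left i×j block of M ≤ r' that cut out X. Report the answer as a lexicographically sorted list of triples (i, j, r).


Reconstructing r_w from the 35 given conditions:

  R[1]: 1 | 1 | 1 | 1 | 1 | 1 | 1 | 1 | 1 | 1 | 1
  R[2]: 1 | 1 | 1 | 1 | 1 | 2 | 2 | 2 | 2 | 2 | 2
  R[3]: 1 | 1 | 1 | 2 | 2 | 3 | 3 | 3 | 3 | 3 | 3
  R[4]: 1 | 1 | 1 | 2 | 3 | 4 | 4 | 4 | 4 | 4 | 4
  R[5]: 1 | 1 | 1 | 2 | 3 | 4 | 4 | 4 | 4 | 4 | 5
  R[6]: 1 | 1 | 1 | 2 | 3 | 4 | 4 | 4 | 4 | 5 | 6
  R[7]: 1 | 2 | 2 | 3 | 4 | 5 | 5 | 5 | 5 | 6 | 7
  R[8]: 1 | 2 | 2 | 3 | 4 | 5 | 6 | 6 | 6 | 7 | 8
  R[9]: 1 | 2 | 2 | 3 | 4 | 5 | 6 | 7 | 7 | 8 | 9
  R[10]: 1 | 2 | 3 | 4 | 5 | 6 | 7 | 8 | 8 | 9 | 10
  R[11]: 1 | 2 | 3 | 4 | 5 | 6 | 7 | 8 | 9 | 10 | 11

second differences of R give the permutation w = (1, 6, 4, 5, 11, 10, 2, 7, 8, 3, 9).

5 SE-corners of the 21-cell Rothe diagram give Ess(w):

[(2, 5, 1), (5, 10, 4), (6, 3, 1), (6, 9, 4), (9, 3, 2)]


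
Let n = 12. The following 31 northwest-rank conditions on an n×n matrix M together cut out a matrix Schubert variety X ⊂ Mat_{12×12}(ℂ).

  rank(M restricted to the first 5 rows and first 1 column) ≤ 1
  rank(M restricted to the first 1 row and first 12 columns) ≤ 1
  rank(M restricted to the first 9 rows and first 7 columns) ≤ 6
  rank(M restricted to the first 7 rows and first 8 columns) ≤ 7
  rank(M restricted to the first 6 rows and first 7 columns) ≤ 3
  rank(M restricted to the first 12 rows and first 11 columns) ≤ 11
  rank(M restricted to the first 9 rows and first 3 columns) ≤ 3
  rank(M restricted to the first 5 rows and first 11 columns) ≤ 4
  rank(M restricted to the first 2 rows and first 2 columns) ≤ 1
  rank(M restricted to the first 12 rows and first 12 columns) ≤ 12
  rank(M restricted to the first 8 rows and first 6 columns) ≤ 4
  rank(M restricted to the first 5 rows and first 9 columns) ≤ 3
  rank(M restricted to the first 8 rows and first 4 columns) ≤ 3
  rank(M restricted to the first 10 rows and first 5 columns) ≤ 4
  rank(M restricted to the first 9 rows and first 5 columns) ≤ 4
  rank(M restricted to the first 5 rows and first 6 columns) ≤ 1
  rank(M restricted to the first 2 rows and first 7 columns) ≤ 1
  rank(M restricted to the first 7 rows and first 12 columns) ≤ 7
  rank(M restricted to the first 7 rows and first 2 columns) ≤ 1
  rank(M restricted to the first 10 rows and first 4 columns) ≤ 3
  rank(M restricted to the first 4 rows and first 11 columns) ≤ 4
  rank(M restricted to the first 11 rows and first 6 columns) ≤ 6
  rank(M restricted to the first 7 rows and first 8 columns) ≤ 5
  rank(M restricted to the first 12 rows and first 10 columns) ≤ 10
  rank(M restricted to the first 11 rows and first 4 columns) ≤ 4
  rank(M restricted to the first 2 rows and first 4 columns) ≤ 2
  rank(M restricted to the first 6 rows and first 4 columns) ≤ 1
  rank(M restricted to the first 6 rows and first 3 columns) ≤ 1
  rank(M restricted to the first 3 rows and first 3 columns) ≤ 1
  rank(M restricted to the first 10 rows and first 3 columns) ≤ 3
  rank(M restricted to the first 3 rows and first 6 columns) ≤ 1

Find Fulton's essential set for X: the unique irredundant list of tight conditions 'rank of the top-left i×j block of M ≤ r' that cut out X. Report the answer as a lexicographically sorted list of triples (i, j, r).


Propagating the 31 rank bounds to every northwest block:

  R[1]: 1  1  1  1  1  1  1  1  1  1  1  1
  R[2]: 1  1  1  1  1  1  1  2  2  2  2  2
  R[3]: 1  1  1  1  1  1  2  3  3  3  3  3
  R[4]: 1  1  1  1  1  1  2  3  3  4  4  4
  R[5]: 1  1  1  1  1  1  2  3  3  4  4  5
  R[6]: 1  1  1  1  2  2  3  4  4  5  5  6
  R[7]: 1  1  2  2  3  3  4  5  5  6  6  7
  R[8]: 1  2  3  3  4  4  5  6  6  7  7  8
  R[9]: 1  2  3  3  4  5  6  7  7  8  8  9
  R[10]: 1  2  3  3  4  5  6  7  8  9  9  10
  R[11]: 1  2  3  4  5  6  7  8  9  10  10  11
  R[12]: 1  2  3  4  5  6  7  8  9  10  11  12

the unique w with this rank table is (1, 8, 7, 10, 12, 5, 3, 2, 6, 9, 4, 11).

ℓ(w)=30; the 7 essential cells (i,j,r):

[(2, 7, 1), (5, 6, 1), (5, 9, 3), (5, 11, 4), (6, 4, 1), (7, 2, 1), (10, 4, 3)]


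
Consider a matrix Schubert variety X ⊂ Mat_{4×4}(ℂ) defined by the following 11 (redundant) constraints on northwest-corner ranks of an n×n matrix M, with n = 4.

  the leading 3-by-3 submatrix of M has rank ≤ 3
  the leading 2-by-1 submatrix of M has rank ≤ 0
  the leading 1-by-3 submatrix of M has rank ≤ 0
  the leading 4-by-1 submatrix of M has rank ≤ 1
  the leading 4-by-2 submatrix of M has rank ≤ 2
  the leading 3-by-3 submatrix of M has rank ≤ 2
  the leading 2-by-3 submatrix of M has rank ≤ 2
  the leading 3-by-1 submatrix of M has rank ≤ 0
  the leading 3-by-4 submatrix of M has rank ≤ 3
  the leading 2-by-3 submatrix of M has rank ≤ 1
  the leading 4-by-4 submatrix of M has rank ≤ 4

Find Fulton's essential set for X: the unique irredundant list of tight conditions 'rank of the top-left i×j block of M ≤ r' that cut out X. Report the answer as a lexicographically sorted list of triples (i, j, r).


The tightest implied rank at each (i,j), from the 11 conditions:

  i=1: 0 0 0 1
  i=2: 0 1 1 2
  i=3: 0 1 2 3
  i=4: 1 2 3 4

second differences of R give the permutation w = (4, 2, 3, 1).

ℓ(w)=5; the 2 essential cells (i,j,r):

[(1, 3, 0), (3, 1, 0)]


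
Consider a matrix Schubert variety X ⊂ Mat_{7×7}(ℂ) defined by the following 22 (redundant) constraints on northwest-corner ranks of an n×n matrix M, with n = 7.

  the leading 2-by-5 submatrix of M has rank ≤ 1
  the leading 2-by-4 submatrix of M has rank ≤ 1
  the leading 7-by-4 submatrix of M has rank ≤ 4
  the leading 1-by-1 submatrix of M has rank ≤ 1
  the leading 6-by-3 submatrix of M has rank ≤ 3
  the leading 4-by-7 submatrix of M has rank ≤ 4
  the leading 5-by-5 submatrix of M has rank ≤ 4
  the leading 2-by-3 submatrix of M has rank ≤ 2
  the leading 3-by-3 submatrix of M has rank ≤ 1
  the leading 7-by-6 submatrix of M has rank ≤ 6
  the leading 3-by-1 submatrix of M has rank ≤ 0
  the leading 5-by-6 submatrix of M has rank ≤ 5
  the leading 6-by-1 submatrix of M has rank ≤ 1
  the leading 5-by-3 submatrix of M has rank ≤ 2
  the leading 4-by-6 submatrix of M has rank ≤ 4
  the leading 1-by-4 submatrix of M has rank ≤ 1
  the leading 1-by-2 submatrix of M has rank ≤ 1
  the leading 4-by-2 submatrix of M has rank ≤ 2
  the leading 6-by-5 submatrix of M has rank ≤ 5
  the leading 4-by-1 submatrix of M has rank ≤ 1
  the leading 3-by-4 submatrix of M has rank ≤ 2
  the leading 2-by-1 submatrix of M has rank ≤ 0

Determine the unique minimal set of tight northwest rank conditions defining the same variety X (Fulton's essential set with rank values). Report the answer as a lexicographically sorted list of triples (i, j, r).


Reconstructing r_w from the 22 given conditions:

  R[1]: 0 | 1 | 1 | 1 | 1 | 1 | 1
  R[2]: 0 | 1 | 1 | 1 | 1 | 2 | 2
  R[3]: 0 | 1 | 1 | 2 | 2 | 3 | 3
  R[4]: 1 | 2 | 2 | 3 | 3 | 4 | 4
  R[5]: 1 | 2 | 2 | 3 | 4 | 5 | 5
  R[6]: 1 | 2 | 3 | 4 | 5 | 6 | 6
  R[7]: 1 | 2 | 3 | 4 | 5 | 6 | 7

so w = (2, 6, 4, 1, 5, 3, 7).

|D(w)|=8, |Ess(w)|=4:

[(2, 5, 1), (3, 1, 0), (3, 3, 1), (5, 3, 2)]


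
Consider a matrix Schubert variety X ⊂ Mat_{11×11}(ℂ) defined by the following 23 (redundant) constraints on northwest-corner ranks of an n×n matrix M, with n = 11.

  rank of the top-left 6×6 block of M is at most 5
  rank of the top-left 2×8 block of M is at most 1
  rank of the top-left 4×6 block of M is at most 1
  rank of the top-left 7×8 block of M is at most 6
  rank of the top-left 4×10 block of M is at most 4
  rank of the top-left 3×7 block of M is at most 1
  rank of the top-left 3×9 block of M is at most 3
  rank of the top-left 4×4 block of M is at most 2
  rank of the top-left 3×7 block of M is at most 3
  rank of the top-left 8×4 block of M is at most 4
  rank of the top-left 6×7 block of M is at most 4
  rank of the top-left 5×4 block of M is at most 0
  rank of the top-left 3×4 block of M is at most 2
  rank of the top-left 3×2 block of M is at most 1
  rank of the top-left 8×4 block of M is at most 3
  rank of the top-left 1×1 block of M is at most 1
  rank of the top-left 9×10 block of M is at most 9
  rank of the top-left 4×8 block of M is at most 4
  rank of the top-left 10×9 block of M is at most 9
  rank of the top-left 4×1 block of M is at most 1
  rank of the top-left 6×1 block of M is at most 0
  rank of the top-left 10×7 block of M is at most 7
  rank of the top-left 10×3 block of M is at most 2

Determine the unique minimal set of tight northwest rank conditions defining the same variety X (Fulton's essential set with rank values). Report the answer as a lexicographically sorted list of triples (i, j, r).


Recovering R(i,j) via the rank-extension bound from the 23 conditions:

  row 1: 0 0 0 0 1 1 1 1 1 1 1
  row 2: 0 0 0 0 1 1 1 1 2 2 2
  row 3: 0 0 0 0 1 1 1 2 3 3 3
  row 4: 0 0 0 0 1 1 2 3 4 4 4
  row 5: 0 0 0 0 1 2 3 4 5 5 5
  row 6: 0 1 1 1 2 3 4 5 6 6 6
  row 7: 1 2 2 2 3 4 5 6 7 7 7
  row 8: 1 2 2 3 4 5 6 7 8 8 8
  row 9: 1 2 2 3 4 5 6 7 8 9 9
  row 10: 1 2 2 3 4 5 6 7 8 9 10
  row 11: 1 2 3 4 5 6 7 8 9 10 11

so w = (5, 9, 8, 7, 6, 2, 1, 4, 10, 11, 3).

Fulton essential set (6 of the 30 Rothe cells):

[(2, 8, 1), (3, 7, 1), (4, 6, 1), (5, 4, 0), (6, 1, 0), (10, 3, 2)]


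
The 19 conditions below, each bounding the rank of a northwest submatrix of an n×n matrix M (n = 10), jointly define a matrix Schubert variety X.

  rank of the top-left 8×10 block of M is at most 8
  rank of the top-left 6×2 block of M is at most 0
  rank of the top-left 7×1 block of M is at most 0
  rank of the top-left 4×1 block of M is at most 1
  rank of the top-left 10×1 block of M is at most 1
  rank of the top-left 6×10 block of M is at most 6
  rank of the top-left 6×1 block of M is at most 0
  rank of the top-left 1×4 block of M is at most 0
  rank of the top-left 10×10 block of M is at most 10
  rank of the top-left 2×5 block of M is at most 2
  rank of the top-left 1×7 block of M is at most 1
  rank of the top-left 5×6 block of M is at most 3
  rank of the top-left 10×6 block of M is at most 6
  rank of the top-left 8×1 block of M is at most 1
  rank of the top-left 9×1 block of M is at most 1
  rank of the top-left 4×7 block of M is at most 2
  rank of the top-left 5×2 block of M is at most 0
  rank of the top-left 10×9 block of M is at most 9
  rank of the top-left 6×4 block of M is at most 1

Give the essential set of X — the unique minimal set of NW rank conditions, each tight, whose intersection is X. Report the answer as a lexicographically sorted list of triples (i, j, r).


Reconstructing r_w from the 19 given conditions:

  i=1: 0 | 0 | 0 | 0 | 1 | 1 | 1 | 1 | 1 | 1
  i=2: 0 | 0 | 1 | 1 | 2 | 2 | 2 | 2 | 2 | 2
  i=3: 0 | 0 | 1 | 1 | 2 | 2 | 2 | 3 | 3 | 3
  i=4: 0 | 0 | 1 | 1 | 2 | 2 | 2 | 3 | 4 | 4
  i=5: 0 | 0 | 1 | 1 | 2 | 3 | 3 | 4 | 5 | 5
  i=6: 0 | 0 | 1 | 1 | 2 | 3 | 4 | 5 | 6 | 6
  i=7: 0 | 1 | 2 | 2 | 3 | 4 | 5 | 6 | 7 | 7
  i=8: 1 | 2 | 3 | 3 | 4 | 5 | 6 | 7 | 8 | 8
  i=9: 1 | 2 | 3 | 4 | 5 | 6 | 7 | 8 | 9 | 9
  i=10: 1 | 2 | 3 | 4 | 5 | 6 | 7 | 8 | 9 | 10

hence w(1..10) = (5, 3, 8, 9, 6, 7, 2, 1, 4, 10).

ℓ(w)=23; the 5 essential cells (i,j,r):

[(1, 4, 0), (4, 7, 2), (6, 2, 0), (6, 4, 1), (7, 1, 0)]


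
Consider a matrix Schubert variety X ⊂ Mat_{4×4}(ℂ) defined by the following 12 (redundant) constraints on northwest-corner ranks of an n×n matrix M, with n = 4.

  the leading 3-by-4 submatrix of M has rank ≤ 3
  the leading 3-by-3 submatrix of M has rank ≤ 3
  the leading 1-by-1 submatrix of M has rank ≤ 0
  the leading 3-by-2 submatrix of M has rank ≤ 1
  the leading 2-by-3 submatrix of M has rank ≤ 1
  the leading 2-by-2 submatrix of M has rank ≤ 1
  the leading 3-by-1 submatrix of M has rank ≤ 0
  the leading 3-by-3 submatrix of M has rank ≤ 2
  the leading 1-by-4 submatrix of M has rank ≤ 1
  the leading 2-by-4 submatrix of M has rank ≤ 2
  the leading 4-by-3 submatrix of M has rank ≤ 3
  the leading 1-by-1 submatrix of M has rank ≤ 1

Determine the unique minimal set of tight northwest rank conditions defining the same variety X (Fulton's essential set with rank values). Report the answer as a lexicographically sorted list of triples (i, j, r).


Recovering R(i,j) via the rank-extension bound from the 12 conditions:

  0  1  1  1
  0  1  1  2
  0  1  2  3
  1  2  3  4

hence w(1..4) = (2, 4, 3, 1).

Rothe diagram D(w) (4 cells), 2 SE-corners (essential conditions):

[(2, 3, 1), (3, 1, 0)]


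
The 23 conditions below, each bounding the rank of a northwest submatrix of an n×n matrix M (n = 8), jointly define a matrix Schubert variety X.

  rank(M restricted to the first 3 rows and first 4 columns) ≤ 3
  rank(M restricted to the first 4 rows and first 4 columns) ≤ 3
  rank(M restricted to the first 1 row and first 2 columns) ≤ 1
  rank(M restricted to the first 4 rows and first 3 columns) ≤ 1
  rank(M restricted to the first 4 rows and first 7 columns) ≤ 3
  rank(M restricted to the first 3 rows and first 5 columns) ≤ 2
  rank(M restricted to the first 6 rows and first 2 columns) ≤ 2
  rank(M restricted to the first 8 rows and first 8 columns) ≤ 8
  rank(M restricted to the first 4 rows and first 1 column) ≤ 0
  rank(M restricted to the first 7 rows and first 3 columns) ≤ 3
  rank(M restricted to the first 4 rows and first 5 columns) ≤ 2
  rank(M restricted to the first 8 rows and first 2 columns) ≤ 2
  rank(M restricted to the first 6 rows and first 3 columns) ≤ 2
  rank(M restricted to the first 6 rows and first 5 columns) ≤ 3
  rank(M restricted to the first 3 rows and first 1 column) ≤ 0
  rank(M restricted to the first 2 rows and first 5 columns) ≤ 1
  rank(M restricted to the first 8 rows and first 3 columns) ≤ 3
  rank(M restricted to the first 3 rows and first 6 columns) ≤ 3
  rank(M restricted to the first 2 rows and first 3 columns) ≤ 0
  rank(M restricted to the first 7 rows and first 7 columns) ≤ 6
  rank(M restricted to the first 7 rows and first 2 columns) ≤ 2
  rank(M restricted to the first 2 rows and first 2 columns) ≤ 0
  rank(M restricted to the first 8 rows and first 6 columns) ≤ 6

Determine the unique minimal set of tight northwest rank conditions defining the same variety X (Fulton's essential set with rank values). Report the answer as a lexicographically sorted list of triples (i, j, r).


Computing R[i][j] = min implied NW-rank bound (n=8, 23 conditions):

  0 0 0 1 1 1 1 1
  0 0 0 1 1 2 2 2
  0 1 1 2 2 3 3 3
  0 1 1 2 2 3 3 4
  1 2 2 3 3 4 4 5
  1 2 2 3 3 4 5 6
  1 2 3 4 4 5 6 7
  1 2 3 4 5 6 7 8

the unique w with this rank table is (4, 6, 2, 8, 1, 7, 3, 5).

ℓ(w)=14; the 8 essential cells (i,j,r):

[(2, 3, 0), (2, 5, 1), (4, 1, 0), (4, 3, 1), (4, 5, 2), (4, 7, 3), (6, 3, 2), (6, 5, 3)]


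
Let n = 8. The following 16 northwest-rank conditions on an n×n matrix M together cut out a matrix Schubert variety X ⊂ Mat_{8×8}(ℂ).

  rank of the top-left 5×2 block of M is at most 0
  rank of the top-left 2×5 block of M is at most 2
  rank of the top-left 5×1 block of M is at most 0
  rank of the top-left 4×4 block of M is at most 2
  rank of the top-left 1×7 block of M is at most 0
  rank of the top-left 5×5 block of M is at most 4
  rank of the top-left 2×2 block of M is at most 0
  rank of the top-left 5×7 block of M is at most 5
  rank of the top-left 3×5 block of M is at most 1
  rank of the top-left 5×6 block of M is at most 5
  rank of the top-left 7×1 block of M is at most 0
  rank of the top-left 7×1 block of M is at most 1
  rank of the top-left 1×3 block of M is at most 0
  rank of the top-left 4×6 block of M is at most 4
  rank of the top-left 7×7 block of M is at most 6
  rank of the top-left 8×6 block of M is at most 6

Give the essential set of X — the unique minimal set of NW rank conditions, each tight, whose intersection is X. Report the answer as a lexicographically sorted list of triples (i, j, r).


Propagating the 16 rank bounds to every northwest block:

  R[1]: 0  0  0  0  0  0  0  1
  R[2]: 0  0  1  1  1  1  1  2
  R[3]: 0  0  1  1  1  2  2  3
  R[4]: 0  0  1  2  2  3  3  4
  R[5]: 0  0  1  2  3  4  4  5
  R[6]: 0  1  2  3  4  5  5  6
  R[7]: 0  1  2  3  4  5  6  7
  R[8]: 1  2  3  4  5  6  7  8

second differences of R give the permutation w = (8, 3, 6, 4, 5, 2, 7, 1).

ℓ(w)=19; the 4 essential cells (i,j,r):

[(1, 7, 0), (3, 5, 1), (5, 2, 0), (7, 1, 0)]


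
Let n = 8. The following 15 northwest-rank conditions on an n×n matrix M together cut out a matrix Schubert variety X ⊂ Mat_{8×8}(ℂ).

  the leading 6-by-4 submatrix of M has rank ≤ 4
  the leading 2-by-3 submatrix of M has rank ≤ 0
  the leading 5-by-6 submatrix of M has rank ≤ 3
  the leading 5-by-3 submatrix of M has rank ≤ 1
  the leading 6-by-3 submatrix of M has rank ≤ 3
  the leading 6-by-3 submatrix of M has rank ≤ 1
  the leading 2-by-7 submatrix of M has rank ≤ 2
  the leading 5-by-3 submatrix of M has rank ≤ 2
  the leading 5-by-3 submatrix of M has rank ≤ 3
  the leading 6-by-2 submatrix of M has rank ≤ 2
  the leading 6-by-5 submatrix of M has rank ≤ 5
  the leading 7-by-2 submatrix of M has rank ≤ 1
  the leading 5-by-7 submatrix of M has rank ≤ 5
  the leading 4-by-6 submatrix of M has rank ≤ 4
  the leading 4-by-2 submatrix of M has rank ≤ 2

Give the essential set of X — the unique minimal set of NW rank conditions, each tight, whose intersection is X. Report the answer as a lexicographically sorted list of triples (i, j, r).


Propagating the 15 rank bounds to every northwest block:

  row 1: 0 0 0 1 1 1 1 1
  row 2: 0 0 0 1 2 2 2 2
  row 3: 1 1 1 2 3 3 3 3
  row 4: 1 1 1 2 3 3 4 4
  row 5: 1 1 1 2 3 3 4 5
  row 6: 1 1 1 2 3 4 5 6
  row 7: 1 1 2 3 4 5 6 7
  row 8: 1 2 3 4 5 6 7 8

so w = (4, 5, 1, 7, 8, 6, 3, 2).

Fulton essential set (4 of the 15 Rothe cells):

[(2, 3, 0), (5, 6, 3), (6, 3, 1), (7, 2, 1)]


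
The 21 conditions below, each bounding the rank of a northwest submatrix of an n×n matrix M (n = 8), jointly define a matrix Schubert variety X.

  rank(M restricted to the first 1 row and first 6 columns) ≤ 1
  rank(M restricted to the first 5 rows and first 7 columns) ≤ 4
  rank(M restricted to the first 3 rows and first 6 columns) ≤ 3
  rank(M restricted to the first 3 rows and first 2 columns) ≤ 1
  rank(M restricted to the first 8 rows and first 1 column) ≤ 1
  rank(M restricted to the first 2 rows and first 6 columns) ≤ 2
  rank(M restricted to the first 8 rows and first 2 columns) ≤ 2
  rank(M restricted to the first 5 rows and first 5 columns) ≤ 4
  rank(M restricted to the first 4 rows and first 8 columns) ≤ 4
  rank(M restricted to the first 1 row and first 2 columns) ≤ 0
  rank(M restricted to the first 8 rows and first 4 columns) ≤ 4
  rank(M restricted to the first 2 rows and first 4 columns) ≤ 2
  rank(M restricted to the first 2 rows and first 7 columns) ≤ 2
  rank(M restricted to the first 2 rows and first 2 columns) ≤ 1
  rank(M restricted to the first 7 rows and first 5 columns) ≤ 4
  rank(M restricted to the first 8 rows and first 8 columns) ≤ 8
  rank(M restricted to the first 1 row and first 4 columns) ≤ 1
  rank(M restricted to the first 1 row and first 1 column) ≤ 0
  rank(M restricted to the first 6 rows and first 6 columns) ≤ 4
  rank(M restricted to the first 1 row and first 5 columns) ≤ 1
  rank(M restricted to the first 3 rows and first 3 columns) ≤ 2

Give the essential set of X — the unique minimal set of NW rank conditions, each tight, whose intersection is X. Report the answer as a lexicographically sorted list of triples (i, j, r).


Recovering R(i,j) via the rank-extension bound from the 21 conditions:

  R[1]: 0 0 1 1 1 1 1 1
  R[2]: 1 1 2 2 2 2 2 2
  R[3]: 1 1 2 3 3 3 3 3
  R[4]: 1 2 3 4 4 4 4 4
  R[5]: 1 2 3 4 4 4 4 5
  R[6]: 1 2 3 4 4 4 5 6
  R[7]: 1 2 3 4 4 5 6 7
  R[8]: 1 2 3 4 5 6 7 8

the unique w with this rank table is (3, 1, 4, 2, 8, 7, 6, 5).

|D(w)|=9, |Ess(w)|=5:

[(1, 2, 0), (3, 2, 1), (5, 7, 4), (6, 6, 4), (7, 5, 4)]


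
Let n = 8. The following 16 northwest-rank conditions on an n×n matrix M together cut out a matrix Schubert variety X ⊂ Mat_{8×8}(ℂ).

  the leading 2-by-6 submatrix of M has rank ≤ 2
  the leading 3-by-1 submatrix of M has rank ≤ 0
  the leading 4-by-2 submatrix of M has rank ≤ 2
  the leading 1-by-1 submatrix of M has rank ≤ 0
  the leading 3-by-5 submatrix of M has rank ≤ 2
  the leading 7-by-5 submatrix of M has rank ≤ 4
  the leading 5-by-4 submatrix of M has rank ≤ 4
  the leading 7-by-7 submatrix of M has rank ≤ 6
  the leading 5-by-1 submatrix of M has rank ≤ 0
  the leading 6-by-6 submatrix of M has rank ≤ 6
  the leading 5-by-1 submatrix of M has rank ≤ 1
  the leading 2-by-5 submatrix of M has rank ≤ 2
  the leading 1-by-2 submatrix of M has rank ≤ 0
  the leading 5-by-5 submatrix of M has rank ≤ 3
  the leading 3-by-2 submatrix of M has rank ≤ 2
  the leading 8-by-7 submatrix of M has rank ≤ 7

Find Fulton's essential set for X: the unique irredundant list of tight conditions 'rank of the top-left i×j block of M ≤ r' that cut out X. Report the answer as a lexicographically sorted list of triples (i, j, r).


Computing R[i][j] = min implied NW-rank bound (n=8, 16 conditions):

  i=1: 0  0  1  1  1  1  1  1
  i=2: 0  1  2  2  2  2  2  2
  i=3: 0  1  2  2  2  3  3  3
  i=4: 0  1  2  3  3  4  4  4
  i=5: 0  1  2  3  3  4  5  5
  i=6: 1  2  3  4  4  5  6  6
  i=7: 1  2  3  4  4  5  6  7
  i=8: 1  2  3  4  5  6  7  8

reading off 1-entries of Δ²R: w = (3, 2, 6, 4, 7, 1, 8, 5).

ℓ(w)=10; the 5 essential cells (i,j,r):

[(1, 2, 0), (3, 5, 2), (5, 1, 0), (5, 5, 3), (7, 5, 4)]


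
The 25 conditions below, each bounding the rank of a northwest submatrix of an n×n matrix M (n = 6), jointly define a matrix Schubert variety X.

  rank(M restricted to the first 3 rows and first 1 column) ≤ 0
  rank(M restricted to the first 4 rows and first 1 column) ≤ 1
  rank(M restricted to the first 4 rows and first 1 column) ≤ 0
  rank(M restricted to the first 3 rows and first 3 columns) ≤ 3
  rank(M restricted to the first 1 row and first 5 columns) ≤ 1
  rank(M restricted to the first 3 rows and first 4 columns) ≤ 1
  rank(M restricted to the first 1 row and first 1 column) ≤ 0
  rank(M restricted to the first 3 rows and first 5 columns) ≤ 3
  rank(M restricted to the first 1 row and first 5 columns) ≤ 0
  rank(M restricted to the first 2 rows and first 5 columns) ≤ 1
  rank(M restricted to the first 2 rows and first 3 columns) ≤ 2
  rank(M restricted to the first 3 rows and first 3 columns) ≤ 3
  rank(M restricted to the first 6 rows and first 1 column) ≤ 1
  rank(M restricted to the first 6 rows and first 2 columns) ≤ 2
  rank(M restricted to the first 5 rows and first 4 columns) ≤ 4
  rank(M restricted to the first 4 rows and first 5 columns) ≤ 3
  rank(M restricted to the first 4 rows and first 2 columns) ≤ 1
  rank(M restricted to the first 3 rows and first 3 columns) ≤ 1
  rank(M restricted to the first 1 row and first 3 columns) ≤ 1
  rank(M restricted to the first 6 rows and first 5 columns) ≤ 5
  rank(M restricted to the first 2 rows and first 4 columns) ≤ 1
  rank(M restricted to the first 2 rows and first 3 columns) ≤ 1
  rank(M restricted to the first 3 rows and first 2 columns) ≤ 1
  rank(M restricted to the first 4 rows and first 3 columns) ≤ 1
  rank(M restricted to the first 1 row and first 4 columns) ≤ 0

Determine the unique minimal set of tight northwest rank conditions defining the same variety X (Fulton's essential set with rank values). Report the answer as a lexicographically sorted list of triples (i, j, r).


Reconstructing r_w from the 25 given conditions:

  R[1]: 0, 0, 0, 0, 0, 1
  R[2]: 0, 1, 1, 1, 1, 2
  R[3]: 0, 1, 1, 1, 2, 3
  R[4]: 0, 1, 1, 2, 3, 4
  R[5]: 1, 2, 2, 3, 4, 5
  R[6]: 1, 2, 3, 4, 5, 6

reading off 1-entries of Δ²R: w = (6, 2, 5, 4, 1, 3).

|D(w)|=11, |Ess(w)|=4:

[(1, 5, 0), (3, 4, 1), (4, 1, 0), (4, 3, 1)]


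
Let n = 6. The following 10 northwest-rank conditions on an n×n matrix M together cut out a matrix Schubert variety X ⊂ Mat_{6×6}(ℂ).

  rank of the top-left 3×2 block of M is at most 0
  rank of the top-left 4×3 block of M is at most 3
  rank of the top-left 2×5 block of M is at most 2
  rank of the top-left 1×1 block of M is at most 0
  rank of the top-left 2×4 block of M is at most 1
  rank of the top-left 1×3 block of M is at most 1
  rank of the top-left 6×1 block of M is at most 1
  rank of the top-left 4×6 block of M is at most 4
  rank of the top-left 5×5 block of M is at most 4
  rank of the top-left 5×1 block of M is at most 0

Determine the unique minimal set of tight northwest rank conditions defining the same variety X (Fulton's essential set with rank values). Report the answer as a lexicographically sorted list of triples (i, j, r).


Recovering R(i,j) via the rank-extension bound from the 10 conditions:

  R[1]: 0 0 1 1 1 1
  R[2]: 0 0 1 1 2 2
  R[3]: 0 0 1 2 3 3
  R[4]: 0 1 2 3 4 4
  R[5]: 0 1 2 3 4 5
  R[6]: 1 2 3 4 5 6

reading off 1-entries of Δ²R: w = (3, 5, 4, 2, 6, 1).

Fulton essential set (3 of the 9 Rothe cells):

[(2, 4, 1), (3, 2, 0), (5, 1, 0)]


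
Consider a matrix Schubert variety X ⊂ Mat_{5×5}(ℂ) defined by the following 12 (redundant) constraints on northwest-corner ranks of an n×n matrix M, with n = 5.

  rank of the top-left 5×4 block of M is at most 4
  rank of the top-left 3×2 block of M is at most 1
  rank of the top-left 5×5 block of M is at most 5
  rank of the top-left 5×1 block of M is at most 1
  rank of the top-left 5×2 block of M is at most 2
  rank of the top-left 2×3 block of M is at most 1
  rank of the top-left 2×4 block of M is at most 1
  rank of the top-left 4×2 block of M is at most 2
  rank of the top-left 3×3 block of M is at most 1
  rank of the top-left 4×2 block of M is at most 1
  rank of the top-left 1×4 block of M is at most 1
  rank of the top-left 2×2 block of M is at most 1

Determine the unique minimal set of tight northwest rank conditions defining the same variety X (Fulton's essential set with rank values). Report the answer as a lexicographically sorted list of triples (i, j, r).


Propagating the 12 rank bounds to every northwest block:

  i=1: 1 1 1 1 1
  i=2: 1 1 1 1 2
  i=3: 1 1 1 2 3
  i=4: 1 1 2 3 4
  i=5: 1 2 3 4 5

hence w(1..5) = (1, 5, 4, 3, 2).

3 SE-corners of the 6-cell Rothe diagram give Ess(w):

[(2, 4, 1), (3, 3, 1), (4, 2, 1)]


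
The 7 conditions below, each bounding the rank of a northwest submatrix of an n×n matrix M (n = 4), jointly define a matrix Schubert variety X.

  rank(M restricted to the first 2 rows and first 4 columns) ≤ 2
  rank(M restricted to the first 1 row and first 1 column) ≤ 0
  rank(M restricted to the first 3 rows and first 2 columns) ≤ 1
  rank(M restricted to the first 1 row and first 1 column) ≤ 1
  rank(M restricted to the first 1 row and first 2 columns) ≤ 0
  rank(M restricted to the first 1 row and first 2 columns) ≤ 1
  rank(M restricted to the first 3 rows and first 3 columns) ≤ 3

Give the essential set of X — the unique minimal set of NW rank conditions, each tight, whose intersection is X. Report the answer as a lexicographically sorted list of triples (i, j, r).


The tightest implied rank at each (i,j), from the 7 conditions:

  R[1]: 0 | 0 | 1 | 1
  R[2]: 1 | 1 | 2 | 2
  R[3]: 1 | 1 | 2 | 3
  R[4]: 1 | 2 | 3 | 4

reading off 1-entries of Δ²R: w = (3, 1, 4, 2).

|D(w)|=3, |Ess(w)|=2:

[(1, 2, 0), (3, 2, 1)]


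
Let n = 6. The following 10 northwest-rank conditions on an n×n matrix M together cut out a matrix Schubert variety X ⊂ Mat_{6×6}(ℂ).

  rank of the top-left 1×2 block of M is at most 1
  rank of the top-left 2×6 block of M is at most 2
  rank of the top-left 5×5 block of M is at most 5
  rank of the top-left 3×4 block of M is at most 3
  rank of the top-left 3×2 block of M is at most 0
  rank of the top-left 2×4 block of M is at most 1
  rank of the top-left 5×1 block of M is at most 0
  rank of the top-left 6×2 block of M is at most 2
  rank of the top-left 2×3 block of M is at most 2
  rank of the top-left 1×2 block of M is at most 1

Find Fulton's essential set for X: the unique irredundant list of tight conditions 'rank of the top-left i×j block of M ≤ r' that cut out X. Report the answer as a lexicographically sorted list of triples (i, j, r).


Recovering R(i,j) via the rank-extension bound from the 10 conditions:

  R[1]: 0, 0, 1, 1, 1, 1
  R[2]: 0, 0, 1, 1, 2, 2
  R[3]: 0, 0, 1, 2, 3, 3
  R[4]: 0, 1, 2, 3, 4, 4
  R[5]: 0, 1, 2, 3, 4, 5
  R[6]: 1, 2, 3, 4, 5, 6

second differences of R give the permutation w = (3, 5, 4, 2, 6, 1).

D(w) has 9 cells with 3 SE-corners; essential set:

[(2, 4, 1), (3, 2, 0), (5, 1, 0)]


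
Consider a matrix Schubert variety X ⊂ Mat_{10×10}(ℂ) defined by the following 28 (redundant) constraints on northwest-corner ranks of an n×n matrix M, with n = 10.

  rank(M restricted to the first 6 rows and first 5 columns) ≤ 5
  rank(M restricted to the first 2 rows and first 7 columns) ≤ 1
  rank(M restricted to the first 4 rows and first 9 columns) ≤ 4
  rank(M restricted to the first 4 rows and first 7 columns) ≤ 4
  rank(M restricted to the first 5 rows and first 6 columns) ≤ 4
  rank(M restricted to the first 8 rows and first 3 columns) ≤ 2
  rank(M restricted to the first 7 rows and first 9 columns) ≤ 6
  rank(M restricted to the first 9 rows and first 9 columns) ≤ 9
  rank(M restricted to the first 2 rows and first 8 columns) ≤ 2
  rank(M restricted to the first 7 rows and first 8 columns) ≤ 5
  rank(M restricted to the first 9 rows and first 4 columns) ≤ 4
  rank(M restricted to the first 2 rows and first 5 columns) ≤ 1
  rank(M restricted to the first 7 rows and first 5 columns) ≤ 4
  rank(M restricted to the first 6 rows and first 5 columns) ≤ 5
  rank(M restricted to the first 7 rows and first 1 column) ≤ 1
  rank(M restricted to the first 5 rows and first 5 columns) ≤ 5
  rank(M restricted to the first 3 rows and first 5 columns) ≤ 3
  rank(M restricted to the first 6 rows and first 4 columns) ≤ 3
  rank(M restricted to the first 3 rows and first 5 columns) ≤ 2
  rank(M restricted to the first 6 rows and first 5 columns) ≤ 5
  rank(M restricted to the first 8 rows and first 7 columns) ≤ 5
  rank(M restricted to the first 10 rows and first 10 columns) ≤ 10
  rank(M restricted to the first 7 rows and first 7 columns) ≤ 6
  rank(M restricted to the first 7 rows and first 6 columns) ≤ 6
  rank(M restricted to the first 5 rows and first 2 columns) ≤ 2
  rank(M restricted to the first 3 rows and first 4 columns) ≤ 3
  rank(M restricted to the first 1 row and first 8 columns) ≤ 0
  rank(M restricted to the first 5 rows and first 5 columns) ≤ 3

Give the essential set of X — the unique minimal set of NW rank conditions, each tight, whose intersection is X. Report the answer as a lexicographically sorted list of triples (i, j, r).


The tightest implied rank at each (i,j), from the 28 conditions:

  row 1: 0 | 0 | 0 | 0 | 0 | 0 | 0 | 0 | 1 | 1
  row 2: 1 | 1 | 1 | 1 | 1 | 1 | 1 | 1 | 2 | 2
  row 3: 1 | 2 | 2 | 2 | 2 | 2 | 2 | 2 | 3 | 3
  row 4: 1 | 2 | 2 | 3 | 3 | 3 | 3 | 3 | 4 | 4
  row 5: 1 | 2 | 2 | 3 | 3 | 4 | 4 | 4 | 5 | 5
  row 6: 1 | 2 | 2 | 3 | 4 | 5 | 5 | 5 | 6 | 6
  row 7: 1 | 2 | 2 | 3 | 4 | 5 | 5 | 5 | 6 | 7
  row 8: 1 | 2 | 2 | 3 | 4 | 5 | 5 | 6 | 7 | 8
  row 9: 1 | 2 | 3 | 4 | 5 | 6 | 6 | 7 | 8 | 9
  row 10: 1 | 2 | 3 | 4 | 5 | 6 | 7 | 8 | 9 | 10

the unique w with this rank table is (9, 1, 2, 4, 6, 5, 10, 8, 3, 7).

Fulton essential set (5 of the 17 Rothe cells):

[(1, 8, 0), (5, 5, 3), (7, 8, 5), (8, 3, 2), (8, 7, 5)]
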